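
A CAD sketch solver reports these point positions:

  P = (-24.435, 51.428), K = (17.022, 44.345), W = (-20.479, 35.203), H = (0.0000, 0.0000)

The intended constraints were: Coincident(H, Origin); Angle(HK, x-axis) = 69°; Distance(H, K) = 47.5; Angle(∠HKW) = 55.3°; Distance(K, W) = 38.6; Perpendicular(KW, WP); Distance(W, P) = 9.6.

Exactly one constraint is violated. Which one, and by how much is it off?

Distance(W, P) = 9.6 — off by 7.10.

H = (0.00, 0.00) ✓; HK at 69.00° ✓; |HK| = 47.50 ✓; ∠HKW = 55.30° ✓; |KW| = 38.60 ✓; ∠(KW, WP) = 90.00° ✓; |WP| = 16.70 ✗.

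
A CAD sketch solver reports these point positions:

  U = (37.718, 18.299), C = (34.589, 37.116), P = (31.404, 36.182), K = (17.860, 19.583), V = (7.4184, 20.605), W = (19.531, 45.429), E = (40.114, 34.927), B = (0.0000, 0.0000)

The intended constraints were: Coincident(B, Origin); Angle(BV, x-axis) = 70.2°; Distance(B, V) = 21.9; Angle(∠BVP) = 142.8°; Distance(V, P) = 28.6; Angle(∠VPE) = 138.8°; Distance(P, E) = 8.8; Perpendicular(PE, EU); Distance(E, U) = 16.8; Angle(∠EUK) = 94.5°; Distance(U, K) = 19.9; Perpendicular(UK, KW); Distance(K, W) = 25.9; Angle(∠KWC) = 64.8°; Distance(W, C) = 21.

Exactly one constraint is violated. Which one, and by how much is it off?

Distance(W, C) = 21 — off by 3.80.

B = (0.00, 0.00) ✓; BV at 70.20° ✓; |BV| = 21.90 ✓; ∠BVP = 142.8° ✓; |VP| = 28.60 ✓; ∠VPE = 138.8° ✓; |PE| = 8.800 ✓; ∠(PE, EU) = 90.00° ✓; |EU| = 16.80 ✓; ∠EUK = 94.50° ✓; |UK| = 19.90 ✓; ∠(UK, KW) = 90.00° ✓; |KW| = 25.90 ✓; ∠KWC = 64.80° ✓; |WC| = 17.20 ✗.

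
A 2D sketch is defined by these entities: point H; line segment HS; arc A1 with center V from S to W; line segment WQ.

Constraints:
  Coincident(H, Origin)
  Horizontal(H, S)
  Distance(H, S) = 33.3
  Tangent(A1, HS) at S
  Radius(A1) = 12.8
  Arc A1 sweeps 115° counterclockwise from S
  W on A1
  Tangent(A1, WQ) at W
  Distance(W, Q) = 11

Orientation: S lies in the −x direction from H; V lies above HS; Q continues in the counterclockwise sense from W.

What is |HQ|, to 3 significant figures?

38.6

H is at the origin; HS is horizontal with |HS| = 33.3 and S on the −x side, so S = (-33.3, 0.00). A1 meets HS tangentially, so VS is at right angles to HS, so V = S + (0, 12.8) = (-33.3, 12.8). On A1, S sits at bearing -90° from V; a 115° counterclockwise sweep puts W at bearing 25°, so W = V + 12.8·(cos 25°, sin 25°) = (-21.7, 18.2). Tangency of A1 to WQ means the radius VW is perpendicular to WQ, so WQ runs along (−sin 25°, cos 25°); with |WQ| = 11.0, Q = (-26.3, 28.2). Then |HQ| = |Q − H| = 38.6.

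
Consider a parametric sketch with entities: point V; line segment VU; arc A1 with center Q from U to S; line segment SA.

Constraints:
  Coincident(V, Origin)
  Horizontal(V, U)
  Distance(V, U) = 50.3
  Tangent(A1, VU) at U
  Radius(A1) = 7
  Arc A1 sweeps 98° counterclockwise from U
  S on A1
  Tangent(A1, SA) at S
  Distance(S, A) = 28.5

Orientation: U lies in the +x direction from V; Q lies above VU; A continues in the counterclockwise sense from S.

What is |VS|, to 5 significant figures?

57.785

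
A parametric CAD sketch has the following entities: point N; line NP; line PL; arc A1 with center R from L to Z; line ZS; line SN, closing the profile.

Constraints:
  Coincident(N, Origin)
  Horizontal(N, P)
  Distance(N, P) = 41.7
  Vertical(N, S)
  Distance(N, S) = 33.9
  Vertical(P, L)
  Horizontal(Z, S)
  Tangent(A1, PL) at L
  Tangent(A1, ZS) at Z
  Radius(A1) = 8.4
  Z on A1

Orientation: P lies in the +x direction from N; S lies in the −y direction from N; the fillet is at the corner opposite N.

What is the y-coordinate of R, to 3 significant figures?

-25.5

N is at the origin; NP is horizontal with |NP| = 41.7 and P on the +x side, so P = (41.7, 0.00). N and S share the same x with |NS| = 33.9 and S on the −y side, so S = (0.00, -33.9). The virtual corner opposite N is at (41.7, -33.9). Since A1 is tangent to PL there, RL ⟂ PL and tangency of A1 to ZS means the radius RZ is perpendicular to ZS, with radius 8.4, so the center R sits 8.4 in from both sides at R = (33.3, -25.5). So R.y = -25.5.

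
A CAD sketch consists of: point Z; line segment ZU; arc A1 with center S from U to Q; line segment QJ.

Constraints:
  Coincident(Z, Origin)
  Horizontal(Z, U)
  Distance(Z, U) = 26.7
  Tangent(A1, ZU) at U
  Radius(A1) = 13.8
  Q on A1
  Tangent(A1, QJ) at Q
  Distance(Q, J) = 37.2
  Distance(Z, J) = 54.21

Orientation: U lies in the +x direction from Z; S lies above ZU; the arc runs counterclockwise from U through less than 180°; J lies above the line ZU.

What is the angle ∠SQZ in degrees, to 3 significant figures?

6.31°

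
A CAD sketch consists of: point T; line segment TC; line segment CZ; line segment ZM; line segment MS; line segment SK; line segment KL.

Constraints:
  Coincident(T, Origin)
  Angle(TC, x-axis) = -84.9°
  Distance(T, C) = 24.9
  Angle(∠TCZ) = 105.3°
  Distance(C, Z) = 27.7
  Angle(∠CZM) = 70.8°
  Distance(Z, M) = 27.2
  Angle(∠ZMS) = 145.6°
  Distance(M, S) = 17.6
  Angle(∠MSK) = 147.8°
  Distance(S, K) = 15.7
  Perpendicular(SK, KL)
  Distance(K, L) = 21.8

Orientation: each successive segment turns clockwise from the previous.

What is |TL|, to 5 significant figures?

10.442

T is at the origin; TC runs at -84.9° with length 24.9, so C = (2.2135, -24.801). ∠TCZ = 105.3° gives CZ at -159.60° from the x-axis; with |CZ| = 27.7, Z = (-23.749, -34.457). ∠CZM = 70.8° gives ZM at 91.200° from the x-axis; with |ZM| = 27.2, M = (-24.319, -7.2628). ∠ZMS = 145.6° gives MS at 56.800° from the x-axis; with |MS| = 17.6, S = (-14.682, 7.4642). ∠MSK = 147.8° gives SK at 24.600° from the x-axis; with |SK| = 15.7, K = (-0.40676, 14.000). SK ⟂ KL, so KL runs at -65.400°; with |KL| = 21.8, L = (8.6682, -5.8215). Then |TL| = |L − T| = 10.442.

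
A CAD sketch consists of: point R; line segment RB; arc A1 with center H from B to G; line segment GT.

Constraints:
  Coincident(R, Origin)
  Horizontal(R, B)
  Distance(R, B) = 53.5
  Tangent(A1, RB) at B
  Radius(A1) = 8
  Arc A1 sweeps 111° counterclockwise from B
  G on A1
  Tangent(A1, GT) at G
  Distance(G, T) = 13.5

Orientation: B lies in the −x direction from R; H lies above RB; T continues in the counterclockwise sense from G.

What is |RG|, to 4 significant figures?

47.30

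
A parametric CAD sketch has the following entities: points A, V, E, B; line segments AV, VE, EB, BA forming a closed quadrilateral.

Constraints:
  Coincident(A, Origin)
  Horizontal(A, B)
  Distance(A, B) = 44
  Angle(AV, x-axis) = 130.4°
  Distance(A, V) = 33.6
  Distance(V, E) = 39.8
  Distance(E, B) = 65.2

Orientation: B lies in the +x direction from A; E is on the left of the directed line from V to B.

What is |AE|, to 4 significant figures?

53.85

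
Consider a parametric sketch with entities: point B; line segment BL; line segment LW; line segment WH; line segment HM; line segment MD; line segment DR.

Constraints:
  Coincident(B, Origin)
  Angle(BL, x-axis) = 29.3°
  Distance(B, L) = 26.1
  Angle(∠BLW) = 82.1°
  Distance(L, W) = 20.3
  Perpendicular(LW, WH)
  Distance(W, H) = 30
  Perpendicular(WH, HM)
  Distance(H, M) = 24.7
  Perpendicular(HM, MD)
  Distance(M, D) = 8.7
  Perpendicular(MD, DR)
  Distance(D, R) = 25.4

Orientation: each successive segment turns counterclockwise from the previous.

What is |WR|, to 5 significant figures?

21.311

B is at the origin; BL runs at 29.3° with length 26.1, so L = (22.761, 12.773). ∠BLW = 82.1° gives LW at 127.20° from the x-axis; with |LW| = 20.3, W = (10.488, 28.942). LW is perpendicular to WH, so WH runs at -142.80°; with |WH| = 30.0, H = (-13.408, 10.804). WH ⟂ HM, so HM runs at -52.800°; with |HM| = 24.7, M = (1.5253, -8.8698). HM is perpendicular to MD, so MD runs at 37.200°; with |MD| = 8.7, D = (8.4552, -3.6098). MD is perpendicular to DR, so DR runs at 127.20°; with |DR| = 25.4, R = (-6.9017, 16.622). Then |WR| = |R − W| = 21.311.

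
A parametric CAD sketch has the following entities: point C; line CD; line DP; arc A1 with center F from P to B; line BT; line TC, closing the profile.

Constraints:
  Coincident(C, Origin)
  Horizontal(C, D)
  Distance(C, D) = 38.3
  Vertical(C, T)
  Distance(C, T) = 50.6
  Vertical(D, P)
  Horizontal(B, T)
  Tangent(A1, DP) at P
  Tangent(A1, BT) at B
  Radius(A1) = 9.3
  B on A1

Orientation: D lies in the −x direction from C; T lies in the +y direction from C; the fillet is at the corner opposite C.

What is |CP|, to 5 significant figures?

56.326

C is at the origin; C and D share the same y with |CD| = 38.3 and D on the −x side, so D = (-38.300, 0.0000). C and T share the same x with |CT| = 50.6 and T on the +y side, so T = (0.0000, 50.600). The virtual corner opposite C is at (-38.300, 50.600). The tangent condition forces FP to be normal to DP and tangency of A1 to BT means the radius FB is perpendicular to BT, with radius 9.3, so the center F sits 9.3 in from both sides at F = (-29.000, 41.300). That places the tangent points at P = (-38.300, 41.300) on DP and B = (-29.000, 50.600) on BT. Then |CP| = |P − C| = 56.326.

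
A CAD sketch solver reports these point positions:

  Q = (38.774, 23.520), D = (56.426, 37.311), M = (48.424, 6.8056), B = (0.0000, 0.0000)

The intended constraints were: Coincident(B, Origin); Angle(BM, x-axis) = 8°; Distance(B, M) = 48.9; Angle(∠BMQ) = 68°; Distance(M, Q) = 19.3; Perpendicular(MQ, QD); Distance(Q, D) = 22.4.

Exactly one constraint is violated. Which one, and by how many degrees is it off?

Perpendicular(MQ, QD) — off by 8.00°.

B = (0.00, 0.00) ✓; BM at 8.000° ✓; |BM| = 48.90 ✓; ∠BMQ = 68.00° ✓; |MQ| = 19.30 ✓; ∠(MQ, QD) = 82.00° ✗; |QD| = 22.40 ✓.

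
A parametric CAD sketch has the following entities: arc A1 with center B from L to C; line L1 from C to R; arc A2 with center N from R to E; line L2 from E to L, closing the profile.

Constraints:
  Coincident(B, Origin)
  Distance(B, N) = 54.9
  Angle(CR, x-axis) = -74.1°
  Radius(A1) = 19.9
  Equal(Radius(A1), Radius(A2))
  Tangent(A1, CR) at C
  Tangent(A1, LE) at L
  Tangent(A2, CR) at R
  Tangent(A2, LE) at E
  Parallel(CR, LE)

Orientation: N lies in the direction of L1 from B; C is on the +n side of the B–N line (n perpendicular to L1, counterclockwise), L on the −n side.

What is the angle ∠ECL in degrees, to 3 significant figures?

54.1°

The slot axis is L1's direction at -74.1°, so u = (cos -74.1°, sin -74.1°) = (0.274, -0.962) and n = (−sin -74.1°, cos -74.1°) = (0.962, 0.274). B is at the origin and N lies 54.9 along u from B, so N = 54.9·u = (15.0, -52.8). Tangency of A1 to both parallel lines with radius 19.9 puts C and L at B ± 19.9·n: C = (19.1, 5.45), L = (-19.1, -5.45). Equal radii place R and E the same way about N: R = N + 19.9·n = (34.2, -47.3), E = N − 19.9·n = (-4.10, -58.3). Then cos ∠ECL = CE·CL / (|CE||CL|), giving 54.1°.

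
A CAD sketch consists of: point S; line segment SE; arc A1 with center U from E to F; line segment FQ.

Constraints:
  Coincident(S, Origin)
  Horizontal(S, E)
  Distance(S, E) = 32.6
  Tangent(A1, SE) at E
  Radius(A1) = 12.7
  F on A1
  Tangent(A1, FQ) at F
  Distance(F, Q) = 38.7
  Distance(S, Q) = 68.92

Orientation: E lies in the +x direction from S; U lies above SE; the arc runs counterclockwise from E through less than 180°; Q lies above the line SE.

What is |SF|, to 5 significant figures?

46.956

S is at the origin; S and E share the same y with |SE| = 32.6 and E on the +x side, so E = (32.600, 0.0000). Tangency of A1 to SE means the radius UE is perpendicular to SE, so U = E + (0, 12.7) = (32.600, 12.700). Since UF ⟂ FQ (tangency), |UQ| = √(12.7² + 38.7²) = 40.731 regardless of where F sits on A1. So Q lies on both circle(S, 68.92) and circle(U, 40.731); the above-SE intersection is Q = (46.290, 51.061). F is the foot of the tangent from Q: F = (45.296, 12.374).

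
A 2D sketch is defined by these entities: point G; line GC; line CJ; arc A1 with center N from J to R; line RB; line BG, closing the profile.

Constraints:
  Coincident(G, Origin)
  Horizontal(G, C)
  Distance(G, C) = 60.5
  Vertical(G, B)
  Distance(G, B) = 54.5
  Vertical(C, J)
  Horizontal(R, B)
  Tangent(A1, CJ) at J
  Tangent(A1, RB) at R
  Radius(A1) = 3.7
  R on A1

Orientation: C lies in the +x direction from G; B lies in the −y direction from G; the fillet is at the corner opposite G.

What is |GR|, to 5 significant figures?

78.718

The virtual corner opposite G is at (60.500, -54.500). A1 meets CJ tangentially, so NJ is at right angles to CJ and tangency of A1 to RB means the radius NR is perpendicular to RB, with radius 3.7, so the center N sits 3.7 in from both sides at N = (56.800, -50.800). That places the tangent points at J = (60.500, -50.800) on CJ and R = (56.800, -54.500) on RB. Then |GR| = |R − G| = 78.718.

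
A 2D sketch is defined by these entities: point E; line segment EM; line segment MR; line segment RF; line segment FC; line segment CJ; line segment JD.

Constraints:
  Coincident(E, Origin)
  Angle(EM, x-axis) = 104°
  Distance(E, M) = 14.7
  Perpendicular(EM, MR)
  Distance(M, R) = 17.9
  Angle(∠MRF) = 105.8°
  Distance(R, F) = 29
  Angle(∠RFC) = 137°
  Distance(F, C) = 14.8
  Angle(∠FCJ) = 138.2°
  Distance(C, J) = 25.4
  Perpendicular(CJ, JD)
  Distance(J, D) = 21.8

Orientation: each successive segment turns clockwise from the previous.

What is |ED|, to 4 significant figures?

19.61

E is at the origin; EM runs at 104.0° with length 14.7, so M = (-3.556, 14.26). The perpendicularity gives MR at right angles to EM, so MR runs at 14.00°; with |MR| = 17.9, R = (13.81, 18.59). ∠MRF = 105.8° gives RF at -60.20° from the x-axis; with |RF| = 29.0, F = (28.22, -6.571). ∠RFC = 137.0° gives FC at -103.2° from the x-axis; with |FC| = 14.8, C = (24.84, -20.98). ∠FCJ = 138.2° gives CJ at -145.0° from the x-axis; with |CJ| = 25.4, J = (4.038, -35.55). CJ ⟂ JD, so JD runs at 125.0°; with |JD| = 21.8, D = (-8.466, -17.69). Then |ED| = |D − E| = 19.61.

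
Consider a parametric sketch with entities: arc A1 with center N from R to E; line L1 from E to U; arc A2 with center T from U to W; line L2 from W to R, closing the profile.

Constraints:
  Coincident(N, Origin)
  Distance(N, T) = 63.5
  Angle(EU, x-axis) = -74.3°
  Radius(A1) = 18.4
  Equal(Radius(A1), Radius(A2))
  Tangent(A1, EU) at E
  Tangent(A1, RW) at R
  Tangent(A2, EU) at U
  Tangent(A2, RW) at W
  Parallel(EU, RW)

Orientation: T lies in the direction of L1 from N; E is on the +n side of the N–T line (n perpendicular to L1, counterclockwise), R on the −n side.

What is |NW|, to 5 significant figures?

66.112

The slot axis is L1's direction at -74.3°, so u = (cos -74.3°, sin -74.3°) = (0.27060, -0.96269) and n = (−sin -74.3°, cos -74.3°) = (0.96269, 0.27060). N is at the origin and T lies 63.5 along u from N, so T = 63.5·u = (17.183, -61.131). Tangency of A1 to both parallel lines with radius 18.4 puts E and R at N ± 18.4·n: E = (17.714, 4.9790), R = (-17.714, -4.9790). Equal radii place U and W the same way about T: U = T + 18.4·n = (34.897, -56.152), W = T − 18.4·n = (-0.53040, -66.110). Then |NW| = |W − N| = 66.112.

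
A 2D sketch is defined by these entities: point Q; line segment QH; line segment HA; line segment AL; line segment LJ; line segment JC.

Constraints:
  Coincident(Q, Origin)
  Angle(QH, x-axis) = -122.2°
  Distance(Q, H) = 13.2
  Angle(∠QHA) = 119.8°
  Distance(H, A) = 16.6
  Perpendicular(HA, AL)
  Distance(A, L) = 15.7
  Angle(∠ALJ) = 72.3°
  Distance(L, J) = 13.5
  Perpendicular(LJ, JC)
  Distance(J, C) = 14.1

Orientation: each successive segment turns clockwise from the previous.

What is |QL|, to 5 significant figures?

23.546

Q is at the origin; QH runs at -122.2° with length 13.2, so H = (-7.0340, -11.170). ∠QHA = 119.8° gives HA at 177.60° from the x-axis; with |HA| = 16.6, A = (-23.619, -10.475). HA ⟂ AL, so AL runs at 87.600°; with |AL| = 15.7, L = (-22.962, 5.2116). Then |QL| = |L − Q| = 23.546.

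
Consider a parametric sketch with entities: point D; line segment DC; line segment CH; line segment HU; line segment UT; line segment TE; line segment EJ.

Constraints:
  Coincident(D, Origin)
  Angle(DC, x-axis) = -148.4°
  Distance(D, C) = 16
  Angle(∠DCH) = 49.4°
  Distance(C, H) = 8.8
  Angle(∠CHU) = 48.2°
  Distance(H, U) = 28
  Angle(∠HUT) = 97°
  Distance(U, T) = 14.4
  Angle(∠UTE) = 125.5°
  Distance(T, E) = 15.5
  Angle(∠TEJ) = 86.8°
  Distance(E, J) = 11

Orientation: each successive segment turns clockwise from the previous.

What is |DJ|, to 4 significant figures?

25.77

D is at the origin; DC runs at -148.4° with length 16.0, so C = (-13.63, -8.384). ∠DCH = 49.4° gives CH at 81.00° from the x-axis; with |CH| = 8.8, H = (-12.25, 0.3079). ∠CHU = 48.2° gives HU at -50.80° from the x-axis; with |HU| = 28.0, U = (5.446, -21.39). ∠HUT = 97.0° gives UT at -133.8° from the x-axis; with |UT| = 14.4, T = (-4.521, -31.78). ∠UTE = 125.5° gives TE at 171.7° from the x-axis; with |TE| = 15.5, E = (-19.86, -29.55). ∠TEJ = 86.8° gives EJ at 78.50° from the x-axis; with |EJ| = 11.0, J = (-17.67, -18.77). Then |DJ| = |J − D| = 25.77.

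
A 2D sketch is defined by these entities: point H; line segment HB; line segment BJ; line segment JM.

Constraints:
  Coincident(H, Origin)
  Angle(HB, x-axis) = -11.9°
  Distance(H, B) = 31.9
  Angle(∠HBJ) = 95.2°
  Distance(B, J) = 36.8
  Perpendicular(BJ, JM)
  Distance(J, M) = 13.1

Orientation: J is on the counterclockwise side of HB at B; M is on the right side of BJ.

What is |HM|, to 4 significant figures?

59.90

∠HBJ = 95.2°, so BJ runs at -11.9° + (180° − 95.2°) = 72.90° from the x-axis; with |BJ| = 36.8, J = B + 36.8·(cos 72.90°, sin 72.90°) = (42.04, 28.60). BJ is perpendicular to JM; with |JM| = 13.1 on the right of BJ, M = J + 13.1·(0.9558, -0.2940) = (54.56, 24.74). Then |HM| = |M − H| = 59.90.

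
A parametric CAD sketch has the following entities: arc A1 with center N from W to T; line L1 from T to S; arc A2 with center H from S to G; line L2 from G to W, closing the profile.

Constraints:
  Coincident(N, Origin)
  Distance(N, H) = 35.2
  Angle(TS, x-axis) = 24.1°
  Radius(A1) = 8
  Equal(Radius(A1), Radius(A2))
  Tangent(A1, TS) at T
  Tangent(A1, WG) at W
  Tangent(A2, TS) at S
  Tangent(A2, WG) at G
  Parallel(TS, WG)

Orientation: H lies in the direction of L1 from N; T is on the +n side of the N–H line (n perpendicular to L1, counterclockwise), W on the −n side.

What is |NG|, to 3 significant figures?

36.1

The slot axis is L1's direction at 24.1°, so u = (cos 24.1°, sin 24.1°) = (0.913, 0.408) and n = (−sin 24.1°, cos 24.1°) = (-0.408, 0.913). N is at the origin and H lies 35.2 along u from N, so H = 35.2·u = (32.1, 14.4). Tangency of A1 to both parallel lines with radius 8.0 puts T and W at N ± 8.0·n: T = (-3.27, 7.30), W = (3.27, -7.30). Equal radii place S and G the same way about H: S = H + 8.0·n = (28.9, 21.7), G = H − 8.0·n = (35.4, 7.07). Then |NG| = |G − N| = 36.1.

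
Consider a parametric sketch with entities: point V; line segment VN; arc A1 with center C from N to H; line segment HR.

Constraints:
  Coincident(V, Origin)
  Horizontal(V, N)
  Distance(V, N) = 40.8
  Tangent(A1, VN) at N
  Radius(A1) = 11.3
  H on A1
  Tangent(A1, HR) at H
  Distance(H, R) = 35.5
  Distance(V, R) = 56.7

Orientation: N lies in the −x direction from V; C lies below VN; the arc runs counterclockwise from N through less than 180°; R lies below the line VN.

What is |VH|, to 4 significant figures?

53.24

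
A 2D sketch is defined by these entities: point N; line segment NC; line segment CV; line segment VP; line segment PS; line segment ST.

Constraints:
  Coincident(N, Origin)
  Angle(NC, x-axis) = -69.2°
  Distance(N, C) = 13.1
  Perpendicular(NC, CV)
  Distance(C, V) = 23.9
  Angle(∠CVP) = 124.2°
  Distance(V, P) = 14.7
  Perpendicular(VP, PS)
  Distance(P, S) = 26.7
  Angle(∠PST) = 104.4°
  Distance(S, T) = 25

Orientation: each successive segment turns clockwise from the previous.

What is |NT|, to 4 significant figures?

9.017

N is at the origin; NC runs at -69.2° with length 13.1, so C = (4.652, -12.25). NC ⟂ CV, so CV runs at -159.2°; with |CV| = 23.9, V = (-17.69, -20.73). ∠CVP = 124.2° gives VP at 145.0° from the x-axis; with |VP| = 14.7, P = (-29.73, -12.30). VP is perpendicular to PS, so PS runs at 55.00°; with |PS| = 26.7, S = (-14.42, 9.570). ∠PST = 104.4° gives ST at -20.60° from the x-axis; with |ST| = 25.0, T = (8.984, 0.7736). Then |NT| = |T − N| = 9.017.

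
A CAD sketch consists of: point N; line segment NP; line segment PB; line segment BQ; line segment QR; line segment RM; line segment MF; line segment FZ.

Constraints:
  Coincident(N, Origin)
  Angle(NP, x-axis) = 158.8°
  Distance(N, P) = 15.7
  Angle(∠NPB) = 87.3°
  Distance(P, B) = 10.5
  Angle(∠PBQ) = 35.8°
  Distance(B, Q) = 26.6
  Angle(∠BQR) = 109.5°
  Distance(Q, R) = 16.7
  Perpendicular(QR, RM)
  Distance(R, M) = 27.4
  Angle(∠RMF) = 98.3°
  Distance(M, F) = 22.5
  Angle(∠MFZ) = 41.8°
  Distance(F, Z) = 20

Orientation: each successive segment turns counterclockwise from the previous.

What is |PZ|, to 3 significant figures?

8.41

N is at the origin; NP runs at 158.8° with length 15.7, so P = (-14.6, 5.68). ∠NPB = 87.3° gives PB at -108° from the x-axis; with |PB| = 10.5, B = (-18.0, -4.28). ∠PBQ = 35.8° gives BQ at 35.7° from the x-axis; with |BQ| = 26.6, Q = (3.63, 11.2). ∠BQR = 109.5° gives QR at 106° from the x-axis; with |QR| = 16.7, R = (-1.03, 27.3). QR ⟂ RM, so RM runs at -164°; with |RM| = 27.4, M = (-27.3, 19.6). ∠RMF = 98.3° gives MF at -82.1° from the x-axis; with |MF| = 22.5, F = (-24.2, -2.65). ∠MFZ = 41.8° gives FZ at 56.1° from the x-axis; with |FZ| = 20.0, Z = (-13.1, 13.9). Then |PZ| = |Z − P| = 8.41.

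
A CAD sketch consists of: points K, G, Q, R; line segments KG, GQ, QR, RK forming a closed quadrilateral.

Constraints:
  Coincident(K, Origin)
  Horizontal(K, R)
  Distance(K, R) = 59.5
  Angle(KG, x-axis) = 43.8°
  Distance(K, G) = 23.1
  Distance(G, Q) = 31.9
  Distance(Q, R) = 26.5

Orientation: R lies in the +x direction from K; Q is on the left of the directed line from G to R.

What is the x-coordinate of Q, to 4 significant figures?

47.63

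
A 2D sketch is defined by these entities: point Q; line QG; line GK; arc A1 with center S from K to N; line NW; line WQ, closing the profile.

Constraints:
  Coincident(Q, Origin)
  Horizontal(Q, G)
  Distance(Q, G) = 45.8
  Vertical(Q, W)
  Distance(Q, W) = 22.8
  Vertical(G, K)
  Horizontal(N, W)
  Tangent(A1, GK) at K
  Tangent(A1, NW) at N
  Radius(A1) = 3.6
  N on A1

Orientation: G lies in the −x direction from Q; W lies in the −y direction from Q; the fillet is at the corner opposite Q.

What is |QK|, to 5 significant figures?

49.662

The virtual corner opposite Q is at (-45.800, -22.800). Since A1 is tangent to GK there, SK ⟂ GK and since A1 is tangent to NW there, SN ⟂ NW, with radius 3.6, so the center S sits 3.6 in from both sides at S = (-42.200, -19.200). That places the tangent points at K = (-45.800, -19.200) on GK and N = (-42.200, -22.800) on NW. Then |QK| = |K − Q| = 49.662.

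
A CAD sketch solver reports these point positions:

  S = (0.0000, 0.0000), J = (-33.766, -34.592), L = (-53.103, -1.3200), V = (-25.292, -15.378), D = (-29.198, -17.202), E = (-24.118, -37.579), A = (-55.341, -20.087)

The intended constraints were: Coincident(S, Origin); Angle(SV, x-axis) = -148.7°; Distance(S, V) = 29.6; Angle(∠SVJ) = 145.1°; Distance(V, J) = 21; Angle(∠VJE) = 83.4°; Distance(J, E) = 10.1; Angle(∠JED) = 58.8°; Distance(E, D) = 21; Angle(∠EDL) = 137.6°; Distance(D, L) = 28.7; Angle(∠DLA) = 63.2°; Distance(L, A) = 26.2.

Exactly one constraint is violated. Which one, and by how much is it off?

Distance(L, A) = 26.2 — off by 7.30.

S = (0.00, 0.00) ✓; SV at -148.7° ✓; |SV| = 29.60 ✓; ∠SVJ = 145.1° ✓; |VJ| = 21.00 ✓; ∠VJE = 83.40° ✓; |JE| = 10.10 ✓; ∠JED = 58.80° ✓; |ED| = 21.00 ✓; ∠EDL = 137.6° ✓; |DL| = 28.70 ✓; ∠DLA = 63.20° ✓; |LA| = 18.90 ✗.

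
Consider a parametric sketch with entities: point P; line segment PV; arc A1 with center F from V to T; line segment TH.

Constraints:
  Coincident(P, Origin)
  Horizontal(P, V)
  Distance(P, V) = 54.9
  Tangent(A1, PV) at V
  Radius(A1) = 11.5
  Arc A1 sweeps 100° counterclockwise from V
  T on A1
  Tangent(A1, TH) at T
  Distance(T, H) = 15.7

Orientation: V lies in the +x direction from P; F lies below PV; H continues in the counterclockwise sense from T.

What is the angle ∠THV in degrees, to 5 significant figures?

26.538°

P is at the origin; P and V share the same y with |PV| = 54.9 and V on the +x side, so V = (54.900, 0.0000). The tangent condition forces FV to be normal to PV, so F = V + (0, -11.5) = (54.900, -11.500). On A1, V sits at bearing 90° from F; a 100° counterclockwise sweep puts T at bearing 190°, so T = F + 11.5·(cos 190°, sin 190°) = (43.575, -13.497). A1 meets TH tangentially, so FT is at right angles to TH, so TH runs along (−sin 190°, cos 190°); with |TH| = 15.7, H = (46.301, -28.958). Then cos ∠THV = HT·HV / (|HT||HV|), giving 26.538°.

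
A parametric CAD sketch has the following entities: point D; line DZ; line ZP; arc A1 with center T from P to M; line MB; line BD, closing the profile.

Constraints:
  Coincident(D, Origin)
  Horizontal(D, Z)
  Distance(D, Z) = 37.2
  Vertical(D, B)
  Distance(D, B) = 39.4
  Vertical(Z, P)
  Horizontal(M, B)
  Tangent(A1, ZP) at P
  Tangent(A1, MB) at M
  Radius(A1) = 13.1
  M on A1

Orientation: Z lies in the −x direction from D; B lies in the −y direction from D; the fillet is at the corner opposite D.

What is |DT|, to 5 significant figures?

35.672

DB is vertical with |DB| = 39.4 and B on the −y side, so B = (0.0000, -39.400). The virtual corner opposite D is at (-37.200, -39.400). A1 meets ZP tangentially, so TP is at right angles to ZP and A1 meets MB tangentially, so TM is at right angles to MB, with radius 13.1, so the center T sits 13.1 in from both sides at T = (-24.100, -26.300). Then |DT| = |T − D| = 35.672.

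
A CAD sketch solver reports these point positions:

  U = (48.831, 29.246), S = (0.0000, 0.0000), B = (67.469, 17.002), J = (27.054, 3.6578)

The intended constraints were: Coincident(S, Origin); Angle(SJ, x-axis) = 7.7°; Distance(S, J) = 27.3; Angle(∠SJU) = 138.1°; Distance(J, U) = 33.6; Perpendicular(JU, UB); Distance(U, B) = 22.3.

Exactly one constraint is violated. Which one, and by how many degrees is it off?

Perpendicular(JU, UB) — off by 7.10°.

S = (0.00, 0.00) ✓; SJ at 7.700° ✓; |SJ| = 27.30 ✓; ∠SJU = 138.1° ✓; |JU| = 33.60 ✓; ∠(JU, UB) = 82.90° ✗; |UB| = 22.30 ✓.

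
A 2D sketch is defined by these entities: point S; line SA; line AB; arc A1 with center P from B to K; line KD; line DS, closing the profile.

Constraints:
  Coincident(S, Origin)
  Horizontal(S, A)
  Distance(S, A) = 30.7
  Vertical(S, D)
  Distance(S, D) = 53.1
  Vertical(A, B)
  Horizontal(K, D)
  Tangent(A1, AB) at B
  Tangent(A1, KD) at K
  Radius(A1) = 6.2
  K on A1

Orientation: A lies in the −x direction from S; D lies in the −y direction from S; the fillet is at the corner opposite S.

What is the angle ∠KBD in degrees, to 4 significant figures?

33.58°

S is at the origin; SA is horizontal with |SA| = 30.7 and A on the −x side, so A = (-30.70, 0.000). SD is vertical with |SD| = 53.1 and D on the −y side, so D = (0.000, -53.10). The virtual corner opposite S is at (-30.70, -53.10). The tangent condition forces PB to be normal to AB and A1 meets KD tangentially, so PK is at right angles to KD, with radius 6.2, so the center P sits 6.2 in from both sides at P = (-24.50, -46.90). That places the tangent points at B = (-30.70, -46.90) on AB and K = (-24.50, -53.10) on KD. Then cos ∠KBD = BK·BD / (|BK||BD|), giving 33.58°.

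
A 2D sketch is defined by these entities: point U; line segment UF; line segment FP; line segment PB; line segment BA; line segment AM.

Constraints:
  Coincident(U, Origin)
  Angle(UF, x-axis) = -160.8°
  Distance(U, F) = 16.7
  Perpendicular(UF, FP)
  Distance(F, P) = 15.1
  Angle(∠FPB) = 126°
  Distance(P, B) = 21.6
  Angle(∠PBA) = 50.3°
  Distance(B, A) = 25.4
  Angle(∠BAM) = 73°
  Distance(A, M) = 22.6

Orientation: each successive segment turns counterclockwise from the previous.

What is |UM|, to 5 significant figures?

24.355

U is at the origin; UF runs at -160.8° with length 16.7, so F = (-15.771, -5.4921). UF is perpendicular to FP, so FP runs at -70.800°; with |FP| = 15.1, P = (-10.805, -19.752). ∠FPB = 126.0° gives PB at -16.800° from the x-axis; with |PB| = 21.6, B = (9.8729, -25.995). ∠PBA = 50.3° gives BA at 112.90° from the x-axis; with |BA| = 25.4, A = (-0.010846, -2.5971). ∠BAM = 73.0° gives AM at -140.10° from the x-axis; with |AM| = 22.6, M = (-17.349, -17.094). Then |UM| = |M − U| = 24.355.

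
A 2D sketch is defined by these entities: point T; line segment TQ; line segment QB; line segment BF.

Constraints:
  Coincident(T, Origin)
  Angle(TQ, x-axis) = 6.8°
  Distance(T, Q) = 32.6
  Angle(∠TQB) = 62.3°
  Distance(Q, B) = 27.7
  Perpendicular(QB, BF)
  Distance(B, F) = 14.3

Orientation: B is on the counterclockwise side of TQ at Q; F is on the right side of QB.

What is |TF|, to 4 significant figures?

44.95

∠TQB = 62.3°, so QB runs at 6.8° + (180° − 62.3°) = 124.5° from the x-axis; with |QB| = 27.7, B = Q + 27.7·(cos 124.5°, sin 124.5°) = (16.68, 26.69). QB is perpendicular to BF; with |BF| = 14.3 on the right of QB, F = B + 14.3·(0.8241, 0.5664) = (28.47, 34.79). Then |TF| = |F − T| = 44.95.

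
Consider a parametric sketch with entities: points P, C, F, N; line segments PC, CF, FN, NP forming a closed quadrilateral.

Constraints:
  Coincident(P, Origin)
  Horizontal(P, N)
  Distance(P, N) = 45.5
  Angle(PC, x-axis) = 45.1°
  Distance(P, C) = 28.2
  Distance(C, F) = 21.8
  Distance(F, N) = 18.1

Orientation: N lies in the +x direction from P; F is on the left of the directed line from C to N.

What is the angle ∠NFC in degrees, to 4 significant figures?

108.6°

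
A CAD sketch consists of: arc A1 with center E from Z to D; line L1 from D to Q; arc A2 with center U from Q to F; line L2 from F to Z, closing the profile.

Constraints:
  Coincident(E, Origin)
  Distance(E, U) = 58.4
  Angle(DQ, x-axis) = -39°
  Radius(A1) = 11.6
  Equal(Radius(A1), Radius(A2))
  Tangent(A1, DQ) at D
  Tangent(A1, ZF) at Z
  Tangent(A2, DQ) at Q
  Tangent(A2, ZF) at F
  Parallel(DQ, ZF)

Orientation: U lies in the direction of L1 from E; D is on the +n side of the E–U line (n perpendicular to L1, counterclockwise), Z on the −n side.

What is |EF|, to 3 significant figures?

59.5

Tangency of A1 to both parallel lines with radius 11.6 puts D and Z at E ± 11.6·n: D = (7.30, 9.01), Z = (-7.30, -9.01). Equal radii place Q and F the same way about U: Q = U + 11.6·n = (52.7, -27.7), F = U − 11.6·n = (38.1, -45.8). Then |EF| = |F − E| = 59.5.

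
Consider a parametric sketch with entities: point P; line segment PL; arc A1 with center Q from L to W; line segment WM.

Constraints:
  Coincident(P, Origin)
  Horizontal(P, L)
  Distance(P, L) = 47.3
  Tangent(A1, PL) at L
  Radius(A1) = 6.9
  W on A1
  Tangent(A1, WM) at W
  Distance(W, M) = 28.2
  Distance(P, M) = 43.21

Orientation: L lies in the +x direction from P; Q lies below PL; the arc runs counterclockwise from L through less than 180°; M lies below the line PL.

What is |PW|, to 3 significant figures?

41.1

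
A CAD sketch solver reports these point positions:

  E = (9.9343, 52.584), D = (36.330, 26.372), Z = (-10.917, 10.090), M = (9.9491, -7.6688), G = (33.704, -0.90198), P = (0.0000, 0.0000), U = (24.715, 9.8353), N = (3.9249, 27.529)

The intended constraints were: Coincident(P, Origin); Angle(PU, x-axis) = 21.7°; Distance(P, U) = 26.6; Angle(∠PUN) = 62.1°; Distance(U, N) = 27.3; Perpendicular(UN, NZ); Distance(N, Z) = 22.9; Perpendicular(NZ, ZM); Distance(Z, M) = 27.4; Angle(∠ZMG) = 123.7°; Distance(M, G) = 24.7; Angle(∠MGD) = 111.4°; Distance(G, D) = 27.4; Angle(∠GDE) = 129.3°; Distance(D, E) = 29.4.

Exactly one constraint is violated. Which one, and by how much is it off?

Distance(D, E) = 29.4 — off by 7.80.

P = (0.00, 0.00) ✓; PU at 21.70° ✓; |PU| = 26.60 ✓; ∠PUN = 62.10° ✓; |UN| = 27.30 ✓; ∠(UN, NZ) = 90.00° ✓; |NZ| = 22.90 ✓; ∠(NZ, ZM) = 90.00° ✓; |ZM| = 27.40 ✓; ∠ZMG = 123.7° ✓; |MG| = 24.70 ✓; ∠MGD = 111.4° ✓; |GD| = 27.40 ✓; ∠GDE = 129.3° ✓; |DE| = 37.20 ✗.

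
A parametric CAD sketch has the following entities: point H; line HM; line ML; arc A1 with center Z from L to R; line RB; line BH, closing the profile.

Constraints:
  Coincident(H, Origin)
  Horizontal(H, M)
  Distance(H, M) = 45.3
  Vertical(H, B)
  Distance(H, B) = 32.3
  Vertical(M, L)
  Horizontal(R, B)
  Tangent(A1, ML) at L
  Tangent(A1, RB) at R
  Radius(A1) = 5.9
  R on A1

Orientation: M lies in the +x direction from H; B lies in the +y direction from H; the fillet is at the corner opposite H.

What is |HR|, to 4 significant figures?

50.95

H is at the origin; HM is horizontal with |HM| = 45.3 and M on the +x side, so M = (45.30, 0.000). H and B share the same x with |HB| = 32.3 and B on the +y side, so B = (0.000, 32.30). The virtual corner opposite H is at (45.30, 32.30). The tangent condition forces ZL to be normal to ML and since A1 is tangent to RB there, ZR ⟂ RB, with radius 5.9, so the center Z sits 5.9 in from both sides at Z = (39.40, 26.40). That places the tangent points at L = (45.30, 26.40) on ML and R = (39.40, 32.30) on RB. Then |HR| = |R − H| = 50.95.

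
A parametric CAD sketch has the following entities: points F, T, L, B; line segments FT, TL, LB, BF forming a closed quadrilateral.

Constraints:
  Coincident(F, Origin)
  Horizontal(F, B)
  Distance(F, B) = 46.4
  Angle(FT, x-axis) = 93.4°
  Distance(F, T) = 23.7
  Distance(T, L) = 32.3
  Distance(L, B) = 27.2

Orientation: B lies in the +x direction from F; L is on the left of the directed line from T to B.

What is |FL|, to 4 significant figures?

38.10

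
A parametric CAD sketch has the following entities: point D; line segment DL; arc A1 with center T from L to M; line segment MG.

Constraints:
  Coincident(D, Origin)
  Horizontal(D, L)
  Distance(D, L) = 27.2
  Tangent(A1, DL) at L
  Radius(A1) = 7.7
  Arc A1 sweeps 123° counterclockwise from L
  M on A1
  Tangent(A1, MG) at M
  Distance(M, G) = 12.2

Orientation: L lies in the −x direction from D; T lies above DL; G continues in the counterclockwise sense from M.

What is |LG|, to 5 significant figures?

22.126

On A1, L sits at bearing -90° from T; a 123° counterclockwise sweep puts M at bearing 33°, so M = T + 7.7·(cos 33°, sin 33°) = (-20.742, 11.894). Tangency of A1 to MG means the radius TM is perpendicular to MG, so MG runs along (−sin 33°, cos 33°); with |MG| = 12.2, G = (-27.387, 22.126). Then |LG| = |G − L| = 22.126.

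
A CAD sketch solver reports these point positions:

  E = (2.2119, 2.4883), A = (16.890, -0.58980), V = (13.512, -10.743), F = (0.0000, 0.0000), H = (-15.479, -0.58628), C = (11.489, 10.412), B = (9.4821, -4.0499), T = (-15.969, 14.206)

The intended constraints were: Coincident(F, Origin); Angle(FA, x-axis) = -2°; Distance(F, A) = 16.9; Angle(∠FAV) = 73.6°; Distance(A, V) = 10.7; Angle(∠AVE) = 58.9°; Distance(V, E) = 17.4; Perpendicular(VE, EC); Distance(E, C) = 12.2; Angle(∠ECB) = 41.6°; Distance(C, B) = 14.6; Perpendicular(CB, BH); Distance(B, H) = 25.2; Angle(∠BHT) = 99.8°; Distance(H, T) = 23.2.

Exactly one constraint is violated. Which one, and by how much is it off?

Distance(H, T) = 23.2 — off by 8.40.

F = (0.00, 0.00) ✓; FA at -2.000° ✓; |FA| = 16.90 ✓; ∠FAV = 73.60° ✓; |AV| = 10.70 ✓; ∠AVE = 58.90° ✓; |VE| = 17.40 ✓; ∠(VE, EC) = 90.00° ✓; |EC| = 12.20 ✓; ∠ECB = 41.60° ✓; |CB| = 14.60 ✓; ∠(CB, BH) = 90.00° ✓; |BH| = 25.20 ✓; ∠BHT = 99.80° ✓; |HT| = 14.80 ✗.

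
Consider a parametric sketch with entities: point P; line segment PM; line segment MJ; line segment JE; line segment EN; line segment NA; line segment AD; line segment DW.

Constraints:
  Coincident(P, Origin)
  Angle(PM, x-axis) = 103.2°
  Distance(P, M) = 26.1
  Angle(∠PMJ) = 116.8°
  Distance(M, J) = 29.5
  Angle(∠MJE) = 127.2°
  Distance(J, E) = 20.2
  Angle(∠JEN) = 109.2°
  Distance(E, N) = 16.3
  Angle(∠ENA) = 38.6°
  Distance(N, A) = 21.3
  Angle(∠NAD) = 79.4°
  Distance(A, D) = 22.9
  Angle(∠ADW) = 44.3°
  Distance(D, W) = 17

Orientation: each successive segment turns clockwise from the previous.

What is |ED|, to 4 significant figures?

13.08

P is at the origin; PM runs at 103.2° with length 26.1, so M = (-5.960, 25.41). ∠PMJ = 116.8° gives MJ at 40.00° from the x-axis; with |MJ| = 29.5, J = (16.64, 44.37). ∠MJE = 127.2° gives JE at -12.80° from the x-axis; with |JE| = 20.2, E = (36.34, 39.90). ∠JEN = 109.2° gives EN at -83.60° from the x-axis; with |EN| = 16.3, N = (38.15, 23.70). ∠ENA = 38.6° gives NA at 135.0° from the x-axis; with |NA| = 21.3, A = (23.09, 38.76). ∠NAD = 79.4° gives AD at 34.40° from the x-axis; with |AD| = 22.9, D = (41.99, 51.70). Then |ED| = |D − E| = 13.08.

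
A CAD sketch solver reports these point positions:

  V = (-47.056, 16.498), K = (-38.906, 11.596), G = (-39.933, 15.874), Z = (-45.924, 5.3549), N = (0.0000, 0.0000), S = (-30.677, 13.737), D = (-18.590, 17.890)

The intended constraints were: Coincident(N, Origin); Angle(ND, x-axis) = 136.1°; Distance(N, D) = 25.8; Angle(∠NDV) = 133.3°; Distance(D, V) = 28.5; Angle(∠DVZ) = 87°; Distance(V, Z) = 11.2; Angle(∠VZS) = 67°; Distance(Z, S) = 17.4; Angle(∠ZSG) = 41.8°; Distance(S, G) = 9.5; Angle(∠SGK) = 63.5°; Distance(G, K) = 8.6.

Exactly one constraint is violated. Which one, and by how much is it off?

Distance(G, K) = 8.6 — off by 4.20.

N = (0.00, 0.00) ✓; ND at 136.1° ✓; |ND| = 25.80 ✓; ∠NDV = 133.3° ✓; |DV| = 28.50 ✓; ∠DVZ = 87.00° ✓; |VZ| = 11.20 ✓; ∠VZS = 67.00° ✓; |ZS| = 17.40 ✓; ∠ZSG = 41.80° ✓; |SG| = 9.499 ✓; ∠SGK = 63.50° ✓; |GK| = 4.400 ✗.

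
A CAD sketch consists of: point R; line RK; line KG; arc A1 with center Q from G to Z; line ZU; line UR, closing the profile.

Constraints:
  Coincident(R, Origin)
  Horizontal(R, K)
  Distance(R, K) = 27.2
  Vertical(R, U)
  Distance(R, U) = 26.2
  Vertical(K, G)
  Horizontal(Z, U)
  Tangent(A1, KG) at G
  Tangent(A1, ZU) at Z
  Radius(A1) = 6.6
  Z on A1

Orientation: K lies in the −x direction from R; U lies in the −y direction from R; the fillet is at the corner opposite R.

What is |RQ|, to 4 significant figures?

28.43

R is at the origin; R and K share the same y with |RK| = 27.2 and K on the −x side, so K = (-27.20, 0.000). RU is vertical with |RU| = 26.2 and U on the −y side, so U = (0.000, -26.20). The virtual corner opposite R is at (-27.20, -26.20). The tangent condition forces QG to be normal to KG and since A1 is tangent to ZU there, QZ ⟂ ZU, with radius 6.6, so the center Q sits 6.6 in from both sides at Q = (-20.60, -19.60). Then |RQ| = |Q − R| = 28.43.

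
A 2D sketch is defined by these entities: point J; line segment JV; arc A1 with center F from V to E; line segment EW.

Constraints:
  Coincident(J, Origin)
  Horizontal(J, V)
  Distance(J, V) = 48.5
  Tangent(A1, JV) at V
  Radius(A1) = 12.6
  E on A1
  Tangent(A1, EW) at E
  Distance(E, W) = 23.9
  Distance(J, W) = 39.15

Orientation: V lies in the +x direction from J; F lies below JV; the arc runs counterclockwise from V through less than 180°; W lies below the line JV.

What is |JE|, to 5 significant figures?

37.836

J is at the origin; JV is horizontal with |JV| = 48.5 and V on the +x side, so V = (48.500, 0.0000). The tangent condition forces FV to be normal to JV, so F = V + (0, -12.6) = (48.500, -12.600). Since FE ⟂ EW (tangency), |FW| = √(12.6² + 23.9²) = 27.018 regardless of where E sits on A1. So W lies on both circle(J, 39.15) and circle(F, 27.018); the below-JV intersection is W = (26.732, -28.603). E is the foot of the tangent from W: E = (37.164, -7.1002).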